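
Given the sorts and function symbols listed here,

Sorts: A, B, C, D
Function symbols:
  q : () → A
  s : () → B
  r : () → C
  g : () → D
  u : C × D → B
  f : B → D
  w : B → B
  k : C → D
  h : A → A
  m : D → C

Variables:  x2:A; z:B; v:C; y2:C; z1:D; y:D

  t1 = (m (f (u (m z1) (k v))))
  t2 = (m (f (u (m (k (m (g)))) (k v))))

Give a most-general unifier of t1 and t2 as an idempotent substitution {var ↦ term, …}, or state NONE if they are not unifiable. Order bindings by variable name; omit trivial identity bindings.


{z1 ↦ (k (m (g)))}


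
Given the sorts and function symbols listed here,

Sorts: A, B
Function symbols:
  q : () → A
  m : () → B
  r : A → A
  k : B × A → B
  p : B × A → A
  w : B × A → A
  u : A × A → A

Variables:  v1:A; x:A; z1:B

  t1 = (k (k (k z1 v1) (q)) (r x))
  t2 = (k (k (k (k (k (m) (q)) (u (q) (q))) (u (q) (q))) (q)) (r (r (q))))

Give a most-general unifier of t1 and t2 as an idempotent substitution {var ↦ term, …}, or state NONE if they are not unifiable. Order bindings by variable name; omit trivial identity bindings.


{v1 ↦ (u (q) (q)), x ↦ (r (q)), z1 ↦ (k (k (m) (q)) (u (q) (q)))}


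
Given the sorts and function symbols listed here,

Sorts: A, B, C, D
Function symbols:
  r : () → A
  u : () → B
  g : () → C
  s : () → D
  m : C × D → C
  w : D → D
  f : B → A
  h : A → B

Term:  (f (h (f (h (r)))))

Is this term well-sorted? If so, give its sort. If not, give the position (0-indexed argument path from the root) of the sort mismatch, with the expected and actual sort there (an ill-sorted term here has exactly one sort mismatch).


well-sorted; sort = A

        (r) : A
      (h (r)) : B
    (f (h (r))) : A
  (h (f (h (r)))) : B
(f (h (f (h (r))))) : A


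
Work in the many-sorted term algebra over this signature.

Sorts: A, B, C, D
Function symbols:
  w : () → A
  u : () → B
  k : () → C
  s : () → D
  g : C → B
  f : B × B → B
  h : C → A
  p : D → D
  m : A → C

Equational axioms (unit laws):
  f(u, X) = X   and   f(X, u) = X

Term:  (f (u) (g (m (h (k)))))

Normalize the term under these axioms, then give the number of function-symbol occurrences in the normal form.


1. (f (u) (g (m (h (k)))))  →  (g (m (h (k))))
normal form: (g (m (h (k))))

size = 4


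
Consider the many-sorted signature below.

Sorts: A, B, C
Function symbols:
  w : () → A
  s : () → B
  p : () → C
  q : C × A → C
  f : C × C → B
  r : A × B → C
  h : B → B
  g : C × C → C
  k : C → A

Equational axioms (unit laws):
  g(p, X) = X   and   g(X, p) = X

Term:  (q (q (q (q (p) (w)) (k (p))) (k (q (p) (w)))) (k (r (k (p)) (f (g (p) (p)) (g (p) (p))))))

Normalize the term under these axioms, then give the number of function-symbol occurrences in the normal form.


1. (q (q (q (q (p) (w)) (k (p))) (k (q (p) (w)))) (k (r (k (p)) (f (g (p) (p)) (g (p) (p))))))  →  (q (q (q (q (p) (w)) (k (p))) (k (q (p) (w)))) (k (r (k (p)) (f (p) (g (p) (p))))))
2. (q (q (q (q (p) (w)) (k (p))) (k (q (p) (w)))) (k (r (k (p)) (f (p) (g (p) (p))))))  →  (q (q (q (q (p) (w)) (k (p))) (k (q (p) (w)))) (k (r (k (p)) (f (p) (p)))))
normal form: (q (q (q (q (p) (w)) (k (p))) (k (q (p) (w)))) (k (r (k (p)) (f (p) (p)))))

size = 19


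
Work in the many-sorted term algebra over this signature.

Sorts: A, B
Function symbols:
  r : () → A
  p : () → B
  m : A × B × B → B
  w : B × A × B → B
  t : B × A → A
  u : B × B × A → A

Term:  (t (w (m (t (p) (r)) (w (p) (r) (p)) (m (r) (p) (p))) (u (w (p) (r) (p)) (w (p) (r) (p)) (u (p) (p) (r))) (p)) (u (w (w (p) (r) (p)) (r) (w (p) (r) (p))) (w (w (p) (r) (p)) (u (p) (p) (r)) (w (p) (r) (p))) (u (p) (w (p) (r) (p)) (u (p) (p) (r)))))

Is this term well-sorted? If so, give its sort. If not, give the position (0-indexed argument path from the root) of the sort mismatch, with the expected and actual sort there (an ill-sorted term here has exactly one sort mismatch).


well-sorted; sort = A

        (p) : B
        (r) : A
      (t (p) (r)) : A
        (p) : B
        (r) : A
        (p) : B
      (w (p) (r) (p)) : B
        (r) : A
        (p) : B
        (p) : B
      (m (r) (p) (p)) : B
    (m (t (p) (r)) (w (p) (r) (p)) (m (r) (p) (p))) : B
        (p) : B
        (r) : A
        (p) : B
      (w (p) (r) (p)) : B
        (p) : B
        (r) : A
        (p) : B
      (w (p) (r) (p)) : B
        (p) : B
        (p) : B
        (r) : A
      (u (p) (p) (r)) : A
    (u (w (p) (r) (p)) (w (p) (r) (p)) (u (p) (p) (r))) : A
    (p) : B
  (w (m (t (p) (r)) (w (p) (r) (p)) (m (r) (p) (p))) (u (w (p) (r) (p)) (w (p) (r) (p)) (u (p) (p) (r))) (p)) : B
        (p) : B
        (r) : A
        (p) : B
      (w (p) (r) (p)) : B
      (r) : A
        (p) : B
        (r) : A
        (p) : B
      (w (p) (r) (p)) : B
    (w (w (p) (r) (p)) (r) (w (p) (r) (p))) : B
        (p) : B
        (r) : A
        (p) : B
      (w (p) (r) (p)) : B
        (p) : B
        (p) : B
        (r) : A
      (u (p) (p) (r)) : A
        (p) : B
        (r) : A
        (p) : B
      (w (p) (r) (p)) : B
    (w (w (p) (r) (p)) (u (p) (p) (r)) (w (p) (r) (p))) : B
      (p) : B
        (p) : B
        (r) : A
        (p) : B
      (w (p) (r) (p)) : B
        (p) : B
        (p) : B
        (r) : A
      (u (p) (p) (r)) : A
    (u (p) (w (p) (r) (p)) (u (p) (p) (r))) : A
  (u (w (w (p) (r) (p)) (r) (w (p) (r) (p))) (w (w (p) (r) (p)) (u (p) (p) (r)) (w (p) (r) (p))) (u (p) (w (p) (r) (p)) (u (p) (p) (r)))) : A
(t (w (m (t (p) (r)) (w (p) (r) (p)) (m (r) (p) (p))) (u (w (p) (r) (p)) (w (p) (r) (p)) (u (p) (p) (r))) (p)) (u (w (w (p) (r) (p)) (r) (w (p) (r) (p))) (w (w (p) (r) (p)) (u (p) (p) (r)) (w (p) (r) (p))) (u (p) (w (p) (r) (p)) (u (p) (p) (r))))) : A


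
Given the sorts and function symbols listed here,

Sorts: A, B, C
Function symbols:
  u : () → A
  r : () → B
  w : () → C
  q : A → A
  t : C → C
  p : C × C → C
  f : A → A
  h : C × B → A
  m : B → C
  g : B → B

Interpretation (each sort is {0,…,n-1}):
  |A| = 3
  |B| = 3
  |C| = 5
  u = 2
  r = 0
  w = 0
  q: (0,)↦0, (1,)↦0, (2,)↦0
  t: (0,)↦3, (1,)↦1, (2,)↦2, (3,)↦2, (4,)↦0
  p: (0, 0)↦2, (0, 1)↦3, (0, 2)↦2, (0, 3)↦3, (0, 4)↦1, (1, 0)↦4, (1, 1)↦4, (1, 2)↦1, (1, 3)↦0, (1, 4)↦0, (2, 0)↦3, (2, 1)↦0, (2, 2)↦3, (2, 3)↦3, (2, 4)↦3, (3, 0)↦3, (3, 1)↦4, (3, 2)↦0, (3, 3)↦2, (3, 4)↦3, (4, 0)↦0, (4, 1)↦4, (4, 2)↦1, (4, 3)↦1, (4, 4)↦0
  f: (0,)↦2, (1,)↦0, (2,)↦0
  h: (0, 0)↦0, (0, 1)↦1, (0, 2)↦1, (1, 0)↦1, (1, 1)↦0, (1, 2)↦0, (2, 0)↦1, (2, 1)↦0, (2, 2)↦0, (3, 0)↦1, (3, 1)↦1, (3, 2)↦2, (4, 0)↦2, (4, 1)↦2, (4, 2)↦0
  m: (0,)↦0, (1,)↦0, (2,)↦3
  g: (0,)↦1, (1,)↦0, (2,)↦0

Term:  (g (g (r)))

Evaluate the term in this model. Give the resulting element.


value = 0

  r = 0
  (g (r)) = g(0,) = 1
  (g (g (r))) = g(1,) = 0


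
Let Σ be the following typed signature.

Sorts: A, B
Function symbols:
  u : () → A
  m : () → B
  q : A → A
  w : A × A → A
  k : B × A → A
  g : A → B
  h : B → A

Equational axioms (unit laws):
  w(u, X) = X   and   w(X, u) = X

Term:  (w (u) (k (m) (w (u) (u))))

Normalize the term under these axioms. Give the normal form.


1. (w (u) (k (m) (w (u) (u))))  →  (k (m) (w (u) (u)))
2. (k (m) (w (u) (u)))  →  (k (m) (u))

normal form = (k (m) (u))


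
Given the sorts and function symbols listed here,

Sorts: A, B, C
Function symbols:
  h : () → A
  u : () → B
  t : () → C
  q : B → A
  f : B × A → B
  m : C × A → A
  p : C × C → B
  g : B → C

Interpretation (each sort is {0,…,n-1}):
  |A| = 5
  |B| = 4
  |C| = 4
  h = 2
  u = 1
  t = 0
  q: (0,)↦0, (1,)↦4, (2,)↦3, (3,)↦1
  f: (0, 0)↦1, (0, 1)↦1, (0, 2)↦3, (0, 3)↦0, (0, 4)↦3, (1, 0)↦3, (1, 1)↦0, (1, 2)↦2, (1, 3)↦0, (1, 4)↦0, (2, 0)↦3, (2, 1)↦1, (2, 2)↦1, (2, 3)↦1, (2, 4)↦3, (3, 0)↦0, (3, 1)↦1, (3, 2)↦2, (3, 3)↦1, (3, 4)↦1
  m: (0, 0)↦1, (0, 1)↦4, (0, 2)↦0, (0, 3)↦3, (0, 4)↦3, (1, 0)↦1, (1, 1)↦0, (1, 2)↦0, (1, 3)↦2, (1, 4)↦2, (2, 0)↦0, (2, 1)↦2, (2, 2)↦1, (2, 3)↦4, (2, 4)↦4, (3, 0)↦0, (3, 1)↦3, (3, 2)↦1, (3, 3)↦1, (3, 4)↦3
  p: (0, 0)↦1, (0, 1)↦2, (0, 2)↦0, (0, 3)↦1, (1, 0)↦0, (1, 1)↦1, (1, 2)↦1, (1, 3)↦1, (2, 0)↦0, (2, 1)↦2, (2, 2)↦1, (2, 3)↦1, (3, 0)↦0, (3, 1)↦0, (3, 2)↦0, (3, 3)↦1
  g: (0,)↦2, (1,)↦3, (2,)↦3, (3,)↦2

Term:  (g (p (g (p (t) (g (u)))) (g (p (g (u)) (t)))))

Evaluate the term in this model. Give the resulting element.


value = 2

  t = 0
  u = 1
  (g (u)) = g(1,) = 3
  (p (t) (g (u))) = p(0, 3) = 1
  (g (p (t) (g (u)))) = g(1,) = 3
  u = 1
  (g (u)) = g(1,) = 3
  t = 0
  (p (g (u)) (t)) = p(3, 0) = 0
  (g (p (g (u)) (t))) = g(0,) = 2
  (p (g (p (t) (g (u)))) (g (p (g (u)) (t)))) = p(3, 2) = 0
  (g (p (g (p (t) (g (u)))) (g (p (g (u)) (t))))) = g(0,) = 2


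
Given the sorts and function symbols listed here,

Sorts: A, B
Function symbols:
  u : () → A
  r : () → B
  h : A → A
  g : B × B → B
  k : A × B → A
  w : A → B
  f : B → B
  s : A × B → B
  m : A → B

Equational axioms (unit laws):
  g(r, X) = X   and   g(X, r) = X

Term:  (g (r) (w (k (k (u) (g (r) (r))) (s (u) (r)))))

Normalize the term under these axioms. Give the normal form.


1. (g (r) (w (k (k (u) (g (r) (r))) (s (u) (r)))))  →  (w (k (k (u) (g (r) (r))) (s (u) (r))))
2. (w (k (k (u) (g (r) (r))) (s (u) (r))))  →  (w (k (k (u) (r)) (s (u) (r))))

normal form = (w (k (k (u) (r)) (s (u) (r))))


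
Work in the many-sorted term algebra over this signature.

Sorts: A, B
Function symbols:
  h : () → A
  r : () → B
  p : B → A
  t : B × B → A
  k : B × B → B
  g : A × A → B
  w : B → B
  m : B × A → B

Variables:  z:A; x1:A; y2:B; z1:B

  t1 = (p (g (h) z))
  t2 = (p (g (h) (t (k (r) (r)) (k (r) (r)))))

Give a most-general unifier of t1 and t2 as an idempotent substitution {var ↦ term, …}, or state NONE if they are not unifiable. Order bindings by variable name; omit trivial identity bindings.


{z ↦ (t (k (r) (r)) (k (r) (r)))}


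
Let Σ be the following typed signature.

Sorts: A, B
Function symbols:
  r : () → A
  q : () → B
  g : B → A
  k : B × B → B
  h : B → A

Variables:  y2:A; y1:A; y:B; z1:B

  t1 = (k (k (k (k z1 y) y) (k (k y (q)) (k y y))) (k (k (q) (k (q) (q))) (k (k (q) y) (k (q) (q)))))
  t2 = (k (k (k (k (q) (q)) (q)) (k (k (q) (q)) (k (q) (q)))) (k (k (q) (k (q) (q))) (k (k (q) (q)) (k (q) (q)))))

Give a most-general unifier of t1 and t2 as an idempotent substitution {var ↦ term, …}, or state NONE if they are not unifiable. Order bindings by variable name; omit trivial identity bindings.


{y ↦ (q), z1 ↦ (q)}


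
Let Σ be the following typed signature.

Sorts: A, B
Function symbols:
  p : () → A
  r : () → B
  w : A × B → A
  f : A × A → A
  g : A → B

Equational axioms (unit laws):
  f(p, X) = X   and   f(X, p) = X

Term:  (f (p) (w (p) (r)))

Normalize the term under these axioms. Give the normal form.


normal form = (w (p) (r))

1. (f (p) (w (p) (r)))  →  (w (p) (r))


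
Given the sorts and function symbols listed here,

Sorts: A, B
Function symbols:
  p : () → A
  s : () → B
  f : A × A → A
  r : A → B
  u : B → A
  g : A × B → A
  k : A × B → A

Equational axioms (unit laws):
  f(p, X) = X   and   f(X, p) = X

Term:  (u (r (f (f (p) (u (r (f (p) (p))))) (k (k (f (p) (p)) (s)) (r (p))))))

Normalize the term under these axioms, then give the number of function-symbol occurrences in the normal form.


size = 12

1. (u (r (f (f (p) (u (r (f (p) (p))))) (k (k (f (p) (p)) (s)) (r (p))))))  →  (u (r (f (u (r (f (p) (p)))) (k (k (f (p) (p)) (s)) (r (p))))))
2. (u (r (f (u (r (f (p) (p)))) (k (k (f (p) (p)) (s)) (r (p))))))  →  (u (r (f (u (r (p))) (k (k (f (p) (p)) (s)) (r (p))))))
3. (u (r (f (u (r (p))) (k (k (f (p) (p)) (s)) (r (p))))))  →  (u (r (f (u (r (p))) (k (k (p) (s)) (r (p))))))
normal form: (u (r (f (u (r (p))) (k (k (p) (s)) (r (p))))))


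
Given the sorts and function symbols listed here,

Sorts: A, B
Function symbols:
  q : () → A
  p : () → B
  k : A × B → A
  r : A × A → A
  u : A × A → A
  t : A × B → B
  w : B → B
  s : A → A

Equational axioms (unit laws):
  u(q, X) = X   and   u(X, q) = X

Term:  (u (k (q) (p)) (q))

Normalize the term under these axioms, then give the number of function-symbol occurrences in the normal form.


size = 3

1. (u (k (q) (p)) (q))  →  (k (q) (p))
normal form: (k (q) (p))


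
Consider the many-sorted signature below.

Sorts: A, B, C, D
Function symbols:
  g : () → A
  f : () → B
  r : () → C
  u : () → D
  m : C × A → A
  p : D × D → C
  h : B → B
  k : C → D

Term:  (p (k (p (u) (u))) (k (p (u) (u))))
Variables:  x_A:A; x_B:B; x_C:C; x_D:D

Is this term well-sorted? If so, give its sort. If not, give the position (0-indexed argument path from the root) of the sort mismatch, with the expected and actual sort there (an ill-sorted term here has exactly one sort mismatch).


      (u) : D
      (u) : D
    (p (u) (u)) : C
  (k (p (u) (u))) : D
      (u) : D
      (u) : D
    (p (u) (u)) : C
  (k (p (u) (u))) : D
(p (k (p (u) (u))) (k (p (u) (u)))) : C

well-sorted; sort = C


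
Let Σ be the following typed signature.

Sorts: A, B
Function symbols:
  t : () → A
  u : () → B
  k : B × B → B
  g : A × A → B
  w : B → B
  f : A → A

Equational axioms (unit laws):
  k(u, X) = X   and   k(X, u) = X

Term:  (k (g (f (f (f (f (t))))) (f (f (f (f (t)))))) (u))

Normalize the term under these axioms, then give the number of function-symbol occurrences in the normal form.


1. (k (g (f (f (f (f (t))))) (f (f (f (f (t)))))) (u))  →  (g (f (f (f (f (t))))) (f (f (f (f (t))))))
normal form: (g (f (f (f (f (t))))) (f (f (f (f (t))))))

size = 11


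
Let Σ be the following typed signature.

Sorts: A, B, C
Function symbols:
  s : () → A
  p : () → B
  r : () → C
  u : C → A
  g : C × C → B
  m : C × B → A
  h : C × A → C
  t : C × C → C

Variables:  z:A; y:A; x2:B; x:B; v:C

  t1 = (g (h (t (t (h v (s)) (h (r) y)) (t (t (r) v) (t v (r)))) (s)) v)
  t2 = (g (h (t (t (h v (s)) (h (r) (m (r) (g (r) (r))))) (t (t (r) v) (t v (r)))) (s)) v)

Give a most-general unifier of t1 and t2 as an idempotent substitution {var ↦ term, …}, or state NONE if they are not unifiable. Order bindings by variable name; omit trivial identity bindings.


{y ↦ (m (r) (g (r) (r)))}


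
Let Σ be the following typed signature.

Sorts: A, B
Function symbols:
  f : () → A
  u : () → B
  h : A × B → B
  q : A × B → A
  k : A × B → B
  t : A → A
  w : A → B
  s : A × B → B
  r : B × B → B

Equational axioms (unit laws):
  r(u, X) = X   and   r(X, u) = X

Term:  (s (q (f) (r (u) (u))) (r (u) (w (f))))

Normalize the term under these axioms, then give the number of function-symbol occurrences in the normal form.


size = 6

1. (s (q (f) (r (u) (u))) (r (u) (w (f))))  →  (s (q (f) (u)) (r (u) (w (f))))
2. (s (q (f) (u)) (r (u) (w (f))))  →  (s (q (f) (u)) (w (f)))
normal form: (s (q (f) (u)) (w (f)))


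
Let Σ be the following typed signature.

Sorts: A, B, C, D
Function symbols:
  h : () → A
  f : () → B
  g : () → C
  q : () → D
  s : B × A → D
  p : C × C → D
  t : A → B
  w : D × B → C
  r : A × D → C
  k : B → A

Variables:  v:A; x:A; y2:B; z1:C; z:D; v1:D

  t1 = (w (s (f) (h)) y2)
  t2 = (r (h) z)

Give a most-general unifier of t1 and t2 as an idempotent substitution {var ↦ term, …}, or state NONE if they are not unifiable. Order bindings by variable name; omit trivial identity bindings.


NONE (not unifiable)

head clash or occurs-check failure — not unifiable


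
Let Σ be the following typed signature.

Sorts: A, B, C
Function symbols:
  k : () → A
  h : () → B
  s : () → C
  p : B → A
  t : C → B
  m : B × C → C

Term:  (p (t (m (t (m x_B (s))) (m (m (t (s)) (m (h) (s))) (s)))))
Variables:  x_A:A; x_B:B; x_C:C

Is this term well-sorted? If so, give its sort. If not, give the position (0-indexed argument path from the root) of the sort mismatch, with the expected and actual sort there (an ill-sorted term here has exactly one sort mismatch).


          x_B : B
          (s) : C
        (m x_B (s)) : C
      (t (m x_B (s))) : B
            (s) : C
          (t (s)) : B
            (h) : B
            (s) : C
          (m (h) (s)) : C
        (m (t (s)) (m (h) (s))) : C
        (s) : C
      (m (m (t (s)) (m (h) (s))) (s)) : ✗ arg 0 at [0, 0, 1, 0] has sort C, expected B

ill-sorted at position [0, 0, 1, 0]: expected B, got C


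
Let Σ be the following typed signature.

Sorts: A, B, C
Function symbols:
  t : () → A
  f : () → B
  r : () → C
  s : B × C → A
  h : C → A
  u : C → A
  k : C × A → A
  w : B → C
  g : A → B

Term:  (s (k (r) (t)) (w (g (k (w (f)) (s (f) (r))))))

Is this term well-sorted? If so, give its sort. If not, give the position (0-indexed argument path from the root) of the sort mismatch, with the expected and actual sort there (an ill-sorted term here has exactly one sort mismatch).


ill-sorted at position [0]: expected B, got A

    (r) : C
    (t) : A
  (k (r) (t)) : A
          (f) : B
        (w (f)) : C
          (f) : B
          (r) : C
        (s (f) (r)) : A
      (k (w (f)) (s (f) (r))) : A
    (g (k (w (f)) (s (f) (r)))) : B
  (w (g (k (w (f)) (s (f) (r))))) : C
(s (k (r) (t)) (w (g (k (w (f)) (s (f) (r)))))) : ✗ arg 0 at [0] has sort A, expected B


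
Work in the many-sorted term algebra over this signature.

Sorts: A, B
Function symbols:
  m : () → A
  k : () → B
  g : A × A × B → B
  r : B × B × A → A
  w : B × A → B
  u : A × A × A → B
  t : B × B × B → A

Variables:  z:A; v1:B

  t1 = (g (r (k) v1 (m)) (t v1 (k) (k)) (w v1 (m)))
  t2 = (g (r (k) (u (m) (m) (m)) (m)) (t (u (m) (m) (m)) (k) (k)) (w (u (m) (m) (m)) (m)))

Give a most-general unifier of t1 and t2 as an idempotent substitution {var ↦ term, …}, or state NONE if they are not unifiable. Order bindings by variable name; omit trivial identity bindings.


{v1 ↦ (u (m) (m) (m))}


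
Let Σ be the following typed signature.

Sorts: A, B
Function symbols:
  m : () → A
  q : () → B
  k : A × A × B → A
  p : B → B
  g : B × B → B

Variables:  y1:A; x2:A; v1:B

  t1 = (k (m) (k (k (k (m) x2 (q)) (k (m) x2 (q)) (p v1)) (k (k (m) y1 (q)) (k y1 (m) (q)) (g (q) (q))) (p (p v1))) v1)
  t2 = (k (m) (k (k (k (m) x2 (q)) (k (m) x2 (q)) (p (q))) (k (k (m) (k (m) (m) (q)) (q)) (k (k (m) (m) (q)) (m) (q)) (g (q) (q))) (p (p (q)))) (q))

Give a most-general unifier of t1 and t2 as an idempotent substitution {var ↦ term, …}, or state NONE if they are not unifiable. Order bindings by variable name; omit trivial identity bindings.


{v1 ↦ (q), y1 ↦ (k (m) (m) (q))}


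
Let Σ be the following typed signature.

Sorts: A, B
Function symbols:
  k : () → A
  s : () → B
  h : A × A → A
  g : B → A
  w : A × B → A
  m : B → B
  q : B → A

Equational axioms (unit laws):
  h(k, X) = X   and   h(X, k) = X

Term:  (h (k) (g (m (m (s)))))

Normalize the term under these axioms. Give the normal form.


normal form = (g (m (m (s))))

1. (h (k) (g (m (m (s)))))  →  (g (m (m (s))))


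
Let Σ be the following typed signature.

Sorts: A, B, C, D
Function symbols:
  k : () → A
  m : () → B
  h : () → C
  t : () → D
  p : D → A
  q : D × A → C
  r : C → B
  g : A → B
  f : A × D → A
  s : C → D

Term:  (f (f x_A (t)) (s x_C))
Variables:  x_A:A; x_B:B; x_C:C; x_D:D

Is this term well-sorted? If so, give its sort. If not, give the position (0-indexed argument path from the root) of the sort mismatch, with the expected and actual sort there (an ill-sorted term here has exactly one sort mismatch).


well-sorted; sort = A

    x_A : A
    (t) : D
  (f x_A (t)) : A
    x_C : C
  (s x_C) : D
(f (f x_A (t)) (s x_C)) : A


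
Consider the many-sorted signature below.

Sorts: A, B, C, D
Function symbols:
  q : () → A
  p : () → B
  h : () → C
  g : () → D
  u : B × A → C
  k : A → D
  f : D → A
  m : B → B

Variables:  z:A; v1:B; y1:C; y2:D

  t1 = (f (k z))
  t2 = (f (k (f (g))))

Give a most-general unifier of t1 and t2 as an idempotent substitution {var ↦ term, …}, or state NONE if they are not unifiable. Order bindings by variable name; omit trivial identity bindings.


{z ↦ (f (g))}


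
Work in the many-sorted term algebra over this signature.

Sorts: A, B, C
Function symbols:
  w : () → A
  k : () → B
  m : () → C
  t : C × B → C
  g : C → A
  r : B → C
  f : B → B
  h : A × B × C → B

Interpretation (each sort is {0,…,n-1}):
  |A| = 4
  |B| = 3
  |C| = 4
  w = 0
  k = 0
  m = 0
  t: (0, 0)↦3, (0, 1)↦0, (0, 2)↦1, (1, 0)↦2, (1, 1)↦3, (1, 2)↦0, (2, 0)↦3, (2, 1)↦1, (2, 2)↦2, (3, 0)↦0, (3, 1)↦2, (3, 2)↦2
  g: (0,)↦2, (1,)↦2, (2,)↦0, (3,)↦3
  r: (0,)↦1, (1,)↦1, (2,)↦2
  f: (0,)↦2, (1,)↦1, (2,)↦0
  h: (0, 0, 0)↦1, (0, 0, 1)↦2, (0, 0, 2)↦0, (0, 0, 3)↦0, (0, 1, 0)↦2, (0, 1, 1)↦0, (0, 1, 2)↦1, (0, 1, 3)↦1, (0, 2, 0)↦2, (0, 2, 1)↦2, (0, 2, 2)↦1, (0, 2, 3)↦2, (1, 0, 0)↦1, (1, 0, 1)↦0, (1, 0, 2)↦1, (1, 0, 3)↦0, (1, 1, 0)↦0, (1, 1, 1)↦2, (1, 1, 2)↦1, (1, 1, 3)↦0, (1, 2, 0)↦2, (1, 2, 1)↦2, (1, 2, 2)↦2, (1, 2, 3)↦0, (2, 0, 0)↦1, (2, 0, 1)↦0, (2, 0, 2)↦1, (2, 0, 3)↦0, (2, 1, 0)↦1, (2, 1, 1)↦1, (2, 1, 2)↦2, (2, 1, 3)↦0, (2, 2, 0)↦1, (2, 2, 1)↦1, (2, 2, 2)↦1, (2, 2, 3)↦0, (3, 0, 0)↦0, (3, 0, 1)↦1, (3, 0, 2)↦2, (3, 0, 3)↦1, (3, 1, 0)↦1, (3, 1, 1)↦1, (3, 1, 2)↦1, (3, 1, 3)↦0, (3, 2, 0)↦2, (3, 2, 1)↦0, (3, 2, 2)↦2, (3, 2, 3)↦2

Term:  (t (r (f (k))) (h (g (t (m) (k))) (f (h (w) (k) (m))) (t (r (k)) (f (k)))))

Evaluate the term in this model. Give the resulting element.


  k = 0
  (f (k)) = f(0,) = 2
  (r (f (k))) = r(2,) = 2
  m = 0
  k = 0
  (t (m) (k)) = t(0, 0) = 3
  (g (t (m) (k))) = g(3,) = 3
  w = 0
  k = 0
  m = 0
  (h (w) (k) (m)) = h(0, 0, 0) = 1
  (f (h (w) (k) (m))) = f(1,) = 1
  k = 0
  (r (k)) = r(0,) = 1
  k = 0
  (f (k)) = f(0,) = 2
  (t (r (k)) (f (k))) = t(1, 2) = 0
  (h (g (t (m) (k))) (f (h (w) (k) (m))) (t (r (k)) (f (k)))) = h(3, 1, 0) = 1
  (t (r (f (k))) (h (g (t (m) (k))) (f (h (w) (k) (m))) (t (r (k)) (f (k))))) = t(2, 1) = 1

value = 1


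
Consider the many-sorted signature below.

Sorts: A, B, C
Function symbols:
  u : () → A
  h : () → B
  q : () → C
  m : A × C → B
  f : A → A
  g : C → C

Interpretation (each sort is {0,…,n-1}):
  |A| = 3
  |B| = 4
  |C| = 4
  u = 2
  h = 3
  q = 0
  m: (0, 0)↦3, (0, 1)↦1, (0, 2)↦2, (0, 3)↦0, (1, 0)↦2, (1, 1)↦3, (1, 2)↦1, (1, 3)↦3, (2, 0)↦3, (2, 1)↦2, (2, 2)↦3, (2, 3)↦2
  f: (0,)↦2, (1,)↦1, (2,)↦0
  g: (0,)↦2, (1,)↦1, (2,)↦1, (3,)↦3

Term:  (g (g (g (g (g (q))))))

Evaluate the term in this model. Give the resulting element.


  q = 0
  (g (q)) = g(0,) = 2
  (g (g (q))) = g(2,) = 1
  (g (g (g (q)))) = g(1,) = 1
  (g (g (g (g (q))))) = g(1,) = 1
  (g (g (g (g (g (q)))))) = g(1,) = 1

value = 1


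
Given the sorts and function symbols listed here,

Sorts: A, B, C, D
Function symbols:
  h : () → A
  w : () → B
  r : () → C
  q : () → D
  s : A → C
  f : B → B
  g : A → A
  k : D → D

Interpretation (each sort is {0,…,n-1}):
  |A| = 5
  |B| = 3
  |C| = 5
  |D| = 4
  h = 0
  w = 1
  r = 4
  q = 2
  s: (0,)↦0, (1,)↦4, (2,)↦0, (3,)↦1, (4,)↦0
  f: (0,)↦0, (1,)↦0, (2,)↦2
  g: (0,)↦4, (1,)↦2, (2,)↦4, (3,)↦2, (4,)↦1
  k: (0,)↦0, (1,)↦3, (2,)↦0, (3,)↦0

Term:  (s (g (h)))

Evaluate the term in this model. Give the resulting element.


value = 0

  h = 0
  (g (h)) = g(0,) = 4
  (s (g (h))) = s(4,) = 0


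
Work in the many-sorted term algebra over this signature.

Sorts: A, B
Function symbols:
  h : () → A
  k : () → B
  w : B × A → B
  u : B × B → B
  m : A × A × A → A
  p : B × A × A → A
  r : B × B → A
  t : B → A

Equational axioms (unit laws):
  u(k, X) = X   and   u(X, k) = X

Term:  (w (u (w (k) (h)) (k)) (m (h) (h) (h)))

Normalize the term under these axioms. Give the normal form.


normal form = (w (w (k) (h)) (m (h) (h) (h)))

1. (w (u (w (k) (h)) (k)) (m (h) (h) (h)))  →  (w (w (k) (h)) (m (h) (h) (h)))


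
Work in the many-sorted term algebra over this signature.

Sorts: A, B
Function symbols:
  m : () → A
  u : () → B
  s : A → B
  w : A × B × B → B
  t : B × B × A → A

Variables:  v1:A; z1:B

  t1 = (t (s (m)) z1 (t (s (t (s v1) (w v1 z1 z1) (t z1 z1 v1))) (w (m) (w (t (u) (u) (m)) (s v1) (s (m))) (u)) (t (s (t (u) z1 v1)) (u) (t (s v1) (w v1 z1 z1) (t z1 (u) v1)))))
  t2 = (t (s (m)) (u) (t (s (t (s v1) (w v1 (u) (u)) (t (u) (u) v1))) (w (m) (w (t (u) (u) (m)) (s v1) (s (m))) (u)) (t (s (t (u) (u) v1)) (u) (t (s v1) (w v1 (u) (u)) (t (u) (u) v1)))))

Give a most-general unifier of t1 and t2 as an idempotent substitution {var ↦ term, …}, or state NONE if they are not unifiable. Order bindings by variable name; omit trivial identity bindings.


{z1 ↦ (u)}


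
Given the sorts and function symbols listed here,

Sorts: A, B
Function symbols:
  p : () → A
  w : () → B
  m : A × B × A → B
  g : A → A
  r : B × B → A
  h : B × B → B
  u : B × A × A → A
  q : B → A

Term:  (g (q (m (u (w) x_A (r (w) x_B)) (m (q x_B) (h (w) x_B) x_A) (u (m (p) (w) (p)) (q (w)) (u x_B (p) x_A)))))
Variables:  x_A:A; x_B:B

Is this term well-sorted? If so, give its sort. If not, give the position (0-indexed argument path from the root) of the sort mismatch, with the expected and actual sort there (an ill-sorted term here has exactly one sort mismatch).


well-sorted; sort = A

        (w) : B
        x_A : A
          (w) : B
          x_B : B
        (r (w) x_B) : A
      (u (w) x_A (r (w) x_B)) : A
          x_B : B
        (q x_B) : A
          (w) : B
          x_B : B
        (h (w) x_B) : B
        x_A : A
      (m (q x_B) (h (w) x_B) x_A) : B
          (p) : A
          (w) : B
          (p) : A
        (m (p) (w) (p)) : B
          (w) : B
        (q (w)) : A
          x_B : B
          (p) : A
          x_A : A
        (u x_B (p) x_A) : A
      (u (m (p) (w) (p)) (q (w)) (u x_B (p) x_A)) : A
    (m (u (w) x_A (r (w) x_B)) (m (q x_B) (h (w) x_B) x_A) (u (m (p) (w) (p)) (q (w)) (u x_B (p) x_A))) : B
  (q (m (u (w) x_A (r (w) x_B)) (m (q x_B) (h (w) x_B) x_A) (u (m (p) (w) (p)) (q (w)) (u x_B (p) x_A)))) : A
(g (q (m (u (w) x_A (r (w) x_B)) (m (q x_B) (h (w) x_B) x_A) (u (m (p) (w) (p)) (q (w)) (u x_B (p) x_A))))) : A


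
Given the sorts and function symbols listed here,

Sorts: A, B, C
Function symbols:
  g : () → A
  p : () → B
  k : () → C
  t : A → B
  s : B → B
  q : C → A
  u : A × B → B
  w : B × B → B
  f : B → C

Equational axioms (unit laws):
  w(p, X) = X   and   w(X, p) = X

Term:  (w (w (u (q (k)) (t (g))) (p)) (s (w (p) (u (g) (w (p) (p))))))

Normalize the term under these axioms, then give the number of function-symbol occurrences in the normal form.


size = 10

1. (w (w (u (q (k)) (t (g))) (p)) (s (w (p) (u (g) (w (p) (p))))))  →  (w (u (q (k)) (t (g))) (s (w (p) (u (g) (w (p) (p))))))
2. (w (u (q (k)) (t (g))) (s (w (p) (u (g) (w (p) (p))))))  →  (w (u (q (k)) (t (g))) (s (u (g) (w (p) (p)))))
3. (w (u (q (k)) (t (g))) (s (u (g) (w (p) (p)))))  →  (w (u (q (k)) (t (g))) (s (u (g) (p))))
normal form: (w (u (q (k)) (t (g))) (s (u (g) (p))))


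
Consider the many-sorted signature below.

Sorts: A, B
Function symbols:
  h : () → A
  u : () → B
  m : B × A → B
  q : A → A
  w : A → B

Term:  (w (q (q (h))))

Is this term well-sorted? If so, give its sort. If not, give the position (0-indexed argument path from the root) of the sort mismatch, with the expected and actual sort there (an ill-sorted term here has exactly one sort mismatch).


well-sorted; sort = B

      (h) : A
    (q (h)) : A
  (q (q (h))) : A
(w (q (q (h)))) : B


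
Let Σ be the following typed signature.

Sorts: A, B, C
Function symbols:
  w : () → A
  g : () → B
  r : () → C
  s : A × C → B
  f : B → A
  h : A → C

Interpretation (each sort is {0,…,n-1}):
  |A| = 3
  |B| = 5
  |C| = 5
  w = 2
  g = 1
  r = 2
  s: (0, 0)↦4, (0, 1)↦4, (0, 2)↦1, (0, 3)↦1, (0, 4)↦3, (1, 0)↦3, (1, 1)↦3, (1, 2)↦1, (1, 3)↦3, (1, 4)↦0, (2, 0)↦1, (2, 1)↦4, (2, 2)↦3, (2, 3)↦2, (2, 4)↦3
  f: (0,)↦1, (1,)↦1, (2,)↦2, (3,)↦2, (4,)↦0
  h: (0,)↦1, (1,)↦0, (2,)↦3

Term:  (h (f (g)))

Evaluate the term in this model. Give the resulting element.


value = 0

  g = 1
  (f (g)) = f(1,) = 1
  (h (f (g))) = h(1,) = 0


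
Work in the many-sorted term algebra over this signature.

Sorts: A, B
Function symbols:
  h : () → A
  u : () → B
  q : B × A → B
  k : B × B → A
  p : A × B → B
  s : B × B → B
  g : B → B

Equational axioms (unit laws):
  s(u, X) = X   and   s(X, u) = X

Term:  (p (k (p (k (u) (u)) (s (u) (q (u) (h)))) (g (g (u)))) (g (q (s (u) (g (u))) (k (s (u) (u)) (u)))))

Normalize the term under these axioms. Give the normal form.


normal form = (p (k (p (k (u) (u)) (q (u) (h))) (g (g (u)))) (g (q (g (u)) (k (u) (u)))))

1. (p (k (p (k (u) (u)) (s (u) (q (u) (h)))) (g (g (u)))) (g (q (s (u) (g (u))) (k (s (u) (u)) (u)))))  →  (p (k (p (k (u) (u)) (q (u) (h))) (g (g (u)))) (g (q (s (u) (g (u))) (k (s (u) (u)) (u)))))
2. (p (k (p (k (u) (u)) (q (u) (h))) (g (g (u)))) (g (q (s (u) (g (u))) (k (s (u) (u)) (u)))))  →  (p (k (p (k (u) (u)) (q (u) (h))) (g (g (u)))) (g (q (g (u)) (k (s (u) (u)) (u)))))
3. (p (k (p (k (u) (u)) (q (u) (h))) (g (g (u)))) (g (q (g (u)) (k (s (u) (u)) (u)))))  →  (p (k (p (k (u) (u)) (q (u) (h))) (g (g (u)))) (g (q (g (u)) (k (u) (u)))))


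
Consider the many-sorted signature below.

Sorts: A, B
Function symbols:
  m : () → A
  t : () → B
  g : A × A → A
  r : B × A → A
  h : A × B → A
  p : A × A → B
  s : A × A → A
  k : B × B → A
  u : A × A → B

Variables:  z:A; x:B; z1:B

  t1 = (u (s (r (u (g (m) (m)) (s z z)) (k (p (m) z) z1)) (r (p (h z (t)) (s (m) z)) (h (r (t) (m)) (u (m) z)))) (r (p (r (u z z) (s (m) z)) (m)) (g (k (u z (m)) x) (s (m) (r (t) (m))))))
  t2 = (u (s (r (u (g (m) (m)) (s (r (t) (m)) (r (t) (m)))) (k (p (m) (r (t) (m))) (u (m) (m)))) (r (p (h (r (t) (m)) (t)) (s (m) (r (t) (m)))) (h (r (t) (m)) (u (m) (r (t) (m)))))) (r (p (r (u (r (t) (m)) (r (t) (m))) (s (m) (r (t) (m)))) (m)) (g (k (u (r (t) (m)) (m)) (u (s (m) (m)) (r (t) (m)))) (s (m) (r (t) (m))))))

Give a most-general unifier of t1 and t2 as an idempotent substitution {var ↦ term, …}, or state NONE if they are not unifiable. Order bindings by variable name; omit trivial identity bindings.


{x ↦ (u (s (m) (m)) (r (t) (m))), z ↦ (r (t) (m)), z1 ↦ (u (m) (m))}


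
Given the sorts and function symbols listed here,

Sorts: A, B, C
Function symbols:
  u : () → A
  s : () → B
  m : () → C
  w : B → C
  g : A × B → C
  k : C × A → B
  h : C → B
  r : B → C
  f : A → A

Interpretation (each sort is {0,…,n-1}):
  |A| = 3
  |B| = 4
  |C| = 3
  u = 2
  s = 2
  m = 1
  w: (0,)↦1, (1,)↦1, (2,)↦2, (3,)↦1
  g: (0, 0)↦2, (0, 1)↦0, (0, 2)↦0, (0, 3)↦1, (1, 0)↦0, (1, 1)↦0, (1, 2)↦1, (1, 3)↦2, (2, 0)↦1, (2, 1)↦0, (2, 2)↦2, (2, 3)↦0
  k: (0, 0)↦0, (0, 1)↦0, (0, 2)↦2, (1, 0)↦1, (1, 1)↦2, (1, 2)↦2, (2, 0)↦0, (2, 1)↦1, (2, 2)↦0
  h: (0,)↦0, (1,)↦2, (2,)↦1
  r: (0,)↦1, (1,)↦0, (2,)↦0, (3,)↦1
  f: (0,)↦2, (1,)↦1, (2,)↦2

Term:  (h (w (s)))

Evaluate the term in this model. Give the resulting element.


value = 1

  s = 2
  (w (s)) = w(2,) = 2
  (h (w (s))) = h(2,) = 1


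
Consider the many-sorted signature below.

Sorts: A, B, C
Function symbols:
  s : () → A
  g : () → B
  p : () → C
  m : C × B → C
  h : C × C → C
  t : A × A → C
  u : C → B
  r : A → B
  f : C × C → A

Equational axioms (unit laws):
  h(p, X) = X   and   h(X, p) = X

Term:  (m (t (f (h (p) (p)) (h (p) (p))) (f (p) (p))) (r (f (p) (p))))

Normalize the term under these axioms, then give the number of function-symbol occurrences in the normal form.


1. (m (t (f (h (p) (p)) (h (p) (p))) (f (p) (p))) (r (f (p) (p))))  →  (m (t (f (p) (h (p) (p))) (f (p) (p))) (r (f (p) (p))))
2. (m (t (f (p) (h (p) (p))) (f (p) (p))) (r (f (p) (p))))  →  (m (t (f (p) (p)) (f (p) (p))) (r (f (p) (p))))
normal form: (m (t (f (p) (p)) (f (p) (p))) (r (f (p) (p))))

size = 12


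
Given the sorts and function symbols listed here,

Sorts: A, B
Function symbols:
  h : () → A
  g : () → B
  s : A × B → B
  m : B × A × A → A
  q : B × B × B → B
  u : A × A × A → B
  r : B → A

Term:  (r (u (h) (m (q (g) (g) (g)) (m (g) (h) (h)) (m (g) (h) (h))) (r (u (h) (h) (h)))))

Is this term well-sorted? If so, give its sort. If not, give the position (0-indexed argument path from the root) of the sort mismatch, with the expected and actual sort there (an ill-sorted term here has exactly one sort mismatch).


    (h) : A
        (g) : B
        (g) : B
        (g) : B
      (q (g) (g) (g)) : B
        (g) : B
        (h) : A
        (h) : A
      (m (g) (h) (h)) : A
        (g) : B
        (h) : A
        (h) : A
      (m (g) (h) (h)) : A
    (m (q (g) (g) (g)) (m (g) (h) (h)) (m (g) (h) (h))) : A
        (h) : A
        (h) : A
        (h) : A
      (u (h) (h) (h)) : B
    (r (u (h) (h) (h))) : A
  (u (h) (m (q (g) (g) (g)) (m (g) (h) (h)) (m (g) (h) (h))) (r (u (h) (h) (h)))) : B
(r (u (h) (m (q (g) (g) (g)) (m (g) (h) (h)) (m (g) (h) (h))) (r (u (h) (h) (h))))) : A

well-sorted; sort = A


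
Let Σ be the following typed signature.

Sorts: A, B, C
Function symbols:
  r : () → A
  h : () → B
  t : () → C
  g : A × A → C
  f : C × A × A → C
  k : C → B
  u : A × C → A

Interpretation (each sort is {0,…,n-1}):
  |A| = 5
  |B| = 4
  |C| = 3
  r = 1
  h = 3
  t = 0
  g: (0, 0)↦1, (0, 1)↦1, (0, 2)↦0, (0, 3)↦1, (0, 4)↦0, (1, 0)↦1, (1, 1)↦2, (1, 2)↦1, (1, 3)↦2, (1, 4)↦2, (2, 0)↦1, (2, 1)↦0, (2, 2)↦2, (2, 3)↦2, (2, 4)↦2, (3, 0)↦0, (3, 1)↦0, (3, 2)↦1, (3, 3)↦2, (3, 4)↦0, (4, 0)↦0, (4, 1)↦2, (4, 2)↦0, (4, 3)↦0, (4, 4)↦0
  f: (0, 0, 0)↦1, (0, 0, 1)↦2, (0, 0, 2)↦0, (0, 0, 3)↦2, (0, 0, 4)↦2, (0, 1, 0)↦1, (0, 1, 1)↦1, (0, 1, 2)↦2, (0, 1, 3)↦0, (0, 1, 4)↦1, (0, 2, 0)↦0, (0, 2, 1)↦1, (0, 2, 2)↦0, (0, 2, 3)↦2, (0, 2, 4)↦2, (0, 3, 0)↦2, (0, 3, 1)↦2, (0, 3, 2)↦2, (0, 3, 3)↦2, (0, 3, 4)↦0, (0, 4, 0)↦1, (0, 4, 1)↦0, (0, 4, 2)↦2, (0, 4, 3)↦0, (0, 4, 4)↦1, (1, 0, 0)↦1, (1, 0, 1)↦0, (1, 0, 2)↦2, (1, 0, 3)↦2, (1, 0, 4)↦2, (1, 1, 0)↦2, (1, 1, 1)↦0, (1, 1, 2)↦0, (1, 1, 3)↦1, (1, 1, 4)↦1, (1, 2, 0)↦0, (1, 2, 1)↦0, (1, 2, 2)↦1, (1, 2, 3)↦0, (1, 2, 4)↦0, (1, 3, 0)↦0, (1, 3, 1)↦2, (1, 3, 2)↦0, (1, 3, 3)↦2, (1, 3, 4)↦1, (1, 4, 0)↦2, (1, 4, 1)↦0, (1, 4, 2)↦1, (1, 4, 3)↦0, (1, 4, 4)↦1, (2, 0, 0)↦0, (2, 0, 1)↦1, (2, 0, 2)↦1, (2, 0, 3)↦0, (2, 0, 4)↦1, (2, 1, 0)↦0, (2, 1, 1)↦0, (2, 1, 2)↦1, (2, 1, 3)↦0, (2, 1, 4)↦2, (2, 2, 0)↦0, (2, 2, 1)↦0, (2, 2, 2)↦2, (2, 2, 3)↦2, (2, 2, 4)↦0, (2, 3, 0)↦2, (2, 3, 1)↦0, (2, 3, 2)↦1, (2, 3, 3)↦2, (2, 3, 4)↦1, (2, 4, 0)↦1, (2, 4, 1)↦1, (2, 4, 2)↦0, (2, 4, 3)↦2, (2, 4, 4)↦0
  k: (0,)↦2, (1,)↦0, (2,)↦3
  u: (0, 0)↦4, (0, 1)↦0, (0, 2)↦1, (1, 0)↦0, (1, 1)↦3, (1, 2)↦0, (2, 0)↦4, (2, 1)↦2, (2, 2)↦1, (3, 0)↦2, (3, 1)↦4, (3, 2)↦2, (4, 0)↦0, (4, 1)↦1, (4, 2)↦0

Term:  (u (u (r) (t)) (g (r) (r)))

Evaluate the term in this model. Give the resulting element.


  r = 1
  t = 0
  (u (r) (t)) = u(1, 0) = 0
  r = 1
  r = 1
  (g (r) (r)) = g(1, 1) = 2
  (u (u (r) (t)) (g (r) (r))) = u(0, 2) = 1

value = 1


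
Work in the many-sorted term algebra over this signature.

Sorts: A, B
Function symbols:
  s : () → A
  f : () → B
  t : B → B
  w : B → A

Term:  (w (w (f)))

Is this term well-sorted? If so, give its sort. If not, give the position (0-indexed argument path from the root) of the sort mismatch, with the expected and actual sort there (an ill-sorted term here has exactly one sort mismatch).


ill-sorted at position [0]: expected B, got A

    (f) : B
  (w (f)) : A
(w (w (f))) : ✗ arg 0 at [0] has sort A, expected B


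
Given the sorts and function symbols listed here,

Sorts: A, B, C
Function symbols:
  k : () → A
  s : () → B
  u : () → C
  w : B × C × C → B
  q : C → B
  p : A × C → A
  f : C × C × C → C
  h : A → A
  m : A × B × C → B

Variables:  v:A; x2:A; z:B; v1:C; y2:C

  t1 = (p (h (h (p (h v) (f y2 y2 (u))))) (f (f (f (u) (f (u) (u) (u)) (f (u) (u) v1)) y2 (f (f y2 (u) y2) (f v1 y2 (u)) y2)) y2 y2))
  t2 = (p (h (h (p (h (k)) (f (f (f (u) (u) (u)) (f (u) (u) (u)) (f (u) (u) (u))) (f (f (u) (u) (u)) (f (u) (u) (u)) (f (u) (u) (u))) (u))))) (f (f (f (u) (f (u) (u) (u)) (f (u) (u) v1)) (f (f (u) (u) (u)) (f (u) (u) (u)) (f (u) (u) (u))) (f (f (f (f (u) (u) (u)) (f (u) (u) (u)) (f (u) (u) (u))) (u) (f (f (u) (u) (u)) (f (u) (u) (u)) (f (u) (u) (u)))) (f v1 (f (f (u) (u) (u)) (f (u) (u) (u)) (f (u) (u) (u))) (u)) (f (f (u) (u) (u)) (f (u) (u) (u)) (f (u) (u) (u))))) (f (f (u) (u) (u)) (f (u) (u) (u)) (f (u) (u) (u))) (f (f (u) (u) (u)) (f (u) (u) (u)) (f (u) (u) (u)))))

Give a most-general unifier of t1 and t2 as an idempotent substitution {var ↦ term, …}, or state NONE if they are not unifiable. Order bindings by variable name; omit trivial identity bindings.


{v ↦ (k), y2 ↦ (f (f (u) (u) (u)) (f (u) (u) (u)) (f (u) (u) (u)))}


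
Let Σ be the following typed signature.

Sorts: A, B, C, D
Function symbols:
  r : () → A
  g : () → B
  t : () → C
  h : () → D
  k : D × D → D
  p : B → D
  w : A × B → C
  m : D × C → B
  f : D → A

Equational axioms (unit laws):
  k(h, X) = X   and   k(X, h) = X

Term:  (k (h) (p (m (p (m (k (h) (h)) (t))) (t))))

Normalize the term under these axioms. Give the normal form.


1. (k (h) (p (m (p (m (k (h) (h)) (t))) (t))))  →  (p (m (p (m (k (h) (h)) (t))) (t)))
2. (p (m (p (m (k (h) (h)) (t))) (t)))  →  (p (m (p (m (h) (t))) (t)))

normal form = (p (m (p (m (h) (t))) (t)))


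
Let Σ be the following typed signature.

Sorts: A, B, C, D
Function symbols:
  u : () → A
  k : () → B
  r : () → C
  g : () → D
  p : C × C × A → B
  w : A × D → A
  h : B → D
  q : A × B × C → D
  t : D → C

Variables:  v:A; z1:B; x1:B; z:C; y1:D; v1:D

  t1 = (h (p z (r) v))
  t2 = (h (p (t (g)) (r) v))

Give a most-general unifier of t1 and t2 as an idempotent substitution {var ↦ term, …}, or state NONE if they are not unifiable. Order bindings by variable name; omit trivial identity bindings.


{z ↦ (t (g))}


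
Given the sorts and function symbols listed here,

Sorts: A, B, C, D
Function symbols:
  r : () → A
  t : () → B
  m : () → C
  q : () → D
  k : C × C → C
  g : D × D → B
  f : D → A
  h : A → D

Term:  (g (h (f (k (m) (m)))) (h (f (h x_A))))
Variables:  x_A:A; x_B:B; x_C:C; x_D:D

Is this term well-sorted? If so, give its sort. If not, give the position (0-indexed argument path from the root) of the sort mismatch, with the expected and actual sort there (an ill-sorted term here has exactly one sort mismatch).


        (m) : C
        (m) : C
      (k (m) (m)) : C
    (f (k (m) (m))) : ✗ arg 0 at [0, 0, 0] has sort C, expected D
        x_A : A
      (h x_A) : D
    (f (h x_A)) : A
  (h (f (h x_A))) : D

ill-sorted at position [0, 0, 0]: expected D, got C


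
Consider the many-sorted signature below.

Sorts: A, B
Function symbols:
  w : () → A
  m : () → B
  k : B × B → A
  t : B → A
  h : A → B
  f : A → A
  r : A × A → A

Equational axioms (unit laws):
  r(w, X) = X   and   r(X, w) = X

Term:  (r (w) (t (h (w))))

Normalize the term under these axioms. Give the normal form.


1. (r (w) (t (h (w))))  →  (t (h (w)))

normal form = (t (h (w)))


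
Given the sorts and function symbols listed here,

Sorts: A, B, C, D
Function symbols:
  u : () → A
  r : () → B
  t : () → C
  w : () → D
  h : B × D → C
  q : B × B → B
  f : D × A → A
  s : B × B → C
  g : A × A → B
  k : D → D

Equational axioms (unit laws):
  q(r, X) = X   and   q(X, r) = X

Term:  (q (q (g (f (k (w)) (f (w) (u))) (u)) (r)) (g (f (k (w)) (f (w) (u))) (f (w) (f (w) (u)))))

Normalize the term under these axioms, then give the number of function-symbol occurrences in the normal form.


size = 21

1. (q (q (g (f (k (w)) (f (w) (u))) (u)) (r)) (g (f (k (w)) (f (w) (u))) (f (w) (f (w) (u)))))  →  (q (g (f (k (w)) (f (w) (u))) (u)) (g (f (k (w)) (f (w) (u))) (f (w) (f (w) (u)))))
normal form: (q (g (f (k (w)) (f (w) (u))) (u)) (g (f (k (w)) (f (w) (u))) (f (w) (f (w) (u)))))
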